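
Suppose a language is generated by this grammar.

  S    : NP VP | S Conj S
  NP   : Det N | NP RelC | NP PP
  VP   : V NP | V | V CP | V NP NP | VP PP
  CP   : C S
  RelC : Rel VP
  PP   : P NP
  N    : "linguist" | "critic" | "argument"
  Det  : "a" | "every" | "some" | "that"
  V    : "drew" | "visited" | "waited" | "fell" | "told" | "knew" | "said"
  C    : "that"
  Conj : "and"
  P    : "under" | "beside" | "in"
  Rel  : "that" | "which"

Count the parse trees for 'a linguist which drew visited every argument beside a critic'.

The two bracketings:
[S [NP [NP [Det a] [N linguist]] [RelC [Rel which] [VP [V drew]]]] [VP [V visited] [NP [NP [Det every] [N argument]] [PP [P beside] [NP [Det a] [N critic]]]]]]
[S [NP [NP [Det a] [N linguist]] [RelC [Rel which] [VP [V drew]]]] [VP [VP [V visited] [NP [Det every] [N argument]]] [PP [P beside] [NP [Det a] [N critic]]]]]
The difference turns on whether NP → NP PP is used at the relevant span, versus an alternative expansion of NP.

2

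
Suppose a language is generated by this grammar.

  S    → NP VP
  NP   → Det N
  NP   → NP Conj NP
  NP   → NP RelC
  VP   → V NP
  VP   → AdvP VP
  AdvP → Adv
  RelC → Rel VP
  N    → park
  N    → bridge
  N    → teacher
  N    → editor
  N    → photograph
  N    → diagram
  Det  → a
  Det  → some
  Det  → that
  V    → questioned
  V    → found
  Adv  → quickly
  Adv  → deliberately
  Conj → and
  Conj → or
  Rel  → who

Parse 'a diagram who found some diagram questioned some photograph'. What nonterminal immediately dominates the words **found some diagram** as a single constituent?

VP

S
  NP
    NP
      Det: a
      N: diagram
    RelC
      Rel: who
      VP
        V: found
        NP
          Det: some
          N: diagram
  VP
    V: questioned
    NP
      Det: some
      N: photograph
The span 'found some diagram' is the VP node built by VP → V NP.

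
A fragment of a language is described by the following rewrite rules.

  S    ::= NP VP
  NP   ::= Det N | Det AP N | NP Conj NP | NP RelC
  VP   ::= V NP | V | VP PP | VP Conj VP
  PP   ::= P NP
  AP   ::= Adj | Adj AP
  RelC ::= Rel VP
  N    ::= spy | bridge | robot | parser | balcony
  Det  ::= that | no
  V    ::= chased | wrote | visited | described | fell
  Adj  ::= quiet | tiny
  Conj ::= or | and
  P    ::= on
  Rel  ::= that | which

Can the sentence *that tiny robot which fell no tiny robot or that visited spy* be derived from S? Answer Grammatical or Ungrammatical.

A V word can never sit immediately before an N word in any string this grammar generates, so the substring 'visited spy' rules out a derivation.

Ungrammatical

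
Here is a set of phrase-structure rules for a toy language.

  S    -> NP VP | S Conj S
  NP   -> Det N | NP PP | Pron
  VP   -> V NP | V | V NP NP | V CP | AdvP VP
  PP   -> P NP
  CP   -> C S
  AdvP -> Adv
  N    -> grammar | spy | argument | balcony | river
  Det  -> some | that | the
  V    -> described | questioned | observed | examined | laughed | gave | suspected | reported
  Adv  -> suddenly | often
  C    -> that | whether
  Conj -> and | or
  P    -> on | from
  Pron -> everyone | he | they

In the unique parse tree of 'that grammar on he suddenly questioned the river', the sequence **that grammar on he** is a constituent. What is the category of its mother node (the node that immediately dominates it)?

S
  NP
    NP
      Det: that
      N: grammar
    PP
      P: on
      NP
        Pron: he
  VP
    AdvP
      Adv: suddenly
    VP
      V: questioned
      NP
        Det: the
        N: river
The span 'that grammar on he' is the NP node built by NP → NP PP.
Its mother is the S built by S → NP VP.

S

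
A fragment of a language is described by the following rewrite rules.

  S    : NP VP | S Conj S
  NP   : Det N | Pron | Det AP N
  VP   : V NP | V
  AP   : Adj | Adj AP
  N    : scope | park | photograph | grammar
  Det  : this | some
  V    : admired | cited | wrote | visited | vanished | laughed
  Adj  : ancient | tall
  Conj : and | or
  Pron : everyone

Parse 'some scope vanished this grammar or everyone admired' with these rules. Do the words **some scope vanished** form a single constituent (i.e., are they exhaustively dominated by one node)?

[S [S [NP [Det some] [N scope]] [VP [V vanished] [NP [Det this] [N grammar]]]] [Conj or] [S [NP [Pron everyone]] [VP [V admired]]]]
The smallest constituent containing 'some scope vanished' is the S spanning 'some scope vanished this grammar'; no single node in the tree dominates exactly the given words.

No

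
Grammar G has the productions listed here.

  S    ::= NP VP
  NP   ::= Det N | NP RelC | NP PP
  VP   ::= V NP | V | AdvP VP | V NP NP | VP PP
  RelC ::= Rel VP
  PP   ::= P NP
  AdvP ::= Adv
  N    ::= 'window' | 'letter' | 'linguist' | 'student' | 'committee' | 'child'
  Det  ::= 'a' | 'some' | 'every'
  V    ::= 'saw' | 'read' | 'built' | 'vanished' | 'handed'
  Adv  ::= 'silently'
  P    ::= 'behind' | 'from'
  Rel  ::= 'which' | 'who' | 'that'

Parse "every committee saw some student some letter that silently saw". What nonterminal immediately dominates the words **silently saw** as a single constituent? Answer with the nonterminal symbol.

S
  NP
    Det: every
    N: committee
  VP
    V: saw
    NP
      Det: some
      N: student
    NP
      NP
        Det: some
        N: letter
      RelC
        Rel: that
        VP
          AdvP
            Adv: silently
          VP
            V: saw
The span 'silently saw' is the VP node built by VP → AdvP VP.

VP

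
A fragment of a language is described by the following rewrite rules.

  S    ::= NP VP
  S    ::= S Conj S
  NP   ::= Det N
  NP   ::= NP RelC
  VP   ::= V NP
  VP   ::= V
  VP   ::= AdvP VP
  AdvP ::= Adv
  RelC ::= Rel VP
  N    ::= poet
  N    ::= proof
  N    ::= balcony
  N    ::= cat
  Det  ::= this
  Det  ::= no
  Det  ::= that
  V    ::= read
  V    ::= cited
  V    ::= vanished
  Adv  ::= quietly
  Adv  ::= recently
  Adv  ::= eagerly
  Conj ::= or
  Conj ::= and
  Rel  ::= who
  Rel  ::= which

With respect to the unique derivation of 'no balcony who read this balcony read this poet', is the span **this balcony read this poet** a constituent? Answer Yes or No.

No

[S [NP [NP [Det no] [N balcony]] [RelC [Rel who] [VP [V read] [NP [Det this] [N balcony]]]]] [VP [V read] [NP [Det this] [N poet]]]]
The smallest constituent containing 'this balcony read this poet' is the S spanning 'no balcony who read this balcony read this poet'; no single node in the tree dominates exactly the given words.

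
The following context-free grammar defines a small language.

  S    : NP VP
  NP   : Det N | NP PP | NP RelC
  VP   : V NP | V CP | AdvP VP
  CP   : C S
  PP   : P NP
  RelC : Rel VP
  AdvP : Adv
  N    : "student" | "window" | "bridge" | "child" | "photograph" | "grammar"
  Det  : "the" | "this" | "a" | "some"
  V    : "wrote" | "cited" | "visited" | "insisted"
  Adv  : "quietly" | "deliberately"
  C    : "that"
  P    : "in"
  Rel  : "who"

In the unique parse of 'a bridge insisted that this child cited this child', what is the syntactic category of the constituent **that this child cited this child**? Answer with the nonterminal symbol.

S
  NP
    Det: a
    N: bridge
  VP
    V: insisted
    CP
      C: that
      S
        NP
          Det: this
          N: child
        VP
          V: cited
          NP
            Det: this
            N: child
The span 'that this child cited this child' is the CP node built by CP → C S.

CP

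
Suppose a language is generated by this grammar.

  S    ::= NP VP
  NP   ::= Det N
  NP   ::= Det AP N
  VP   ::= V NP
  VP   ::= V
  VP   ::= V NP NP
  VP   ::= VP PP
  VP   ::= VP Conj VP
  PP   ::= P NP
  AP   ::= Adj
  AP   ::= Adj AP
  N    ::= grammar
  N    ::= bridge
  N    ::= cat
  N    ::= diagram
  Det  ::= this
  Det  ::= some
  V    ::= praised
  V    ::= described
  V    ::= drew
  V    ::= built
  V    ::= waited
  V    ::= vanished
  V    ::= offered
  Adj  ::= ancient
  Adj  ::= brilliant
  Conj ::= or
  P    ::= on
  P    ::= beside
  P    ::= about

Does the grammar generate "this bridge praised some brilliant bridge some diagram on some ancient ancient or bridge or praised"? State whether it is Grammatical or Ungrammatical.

An Adj word can never sit immediately before a Conj word in any string this grammar generates, so the substring 'ancient or' rules out a derivation.

Ungrammatical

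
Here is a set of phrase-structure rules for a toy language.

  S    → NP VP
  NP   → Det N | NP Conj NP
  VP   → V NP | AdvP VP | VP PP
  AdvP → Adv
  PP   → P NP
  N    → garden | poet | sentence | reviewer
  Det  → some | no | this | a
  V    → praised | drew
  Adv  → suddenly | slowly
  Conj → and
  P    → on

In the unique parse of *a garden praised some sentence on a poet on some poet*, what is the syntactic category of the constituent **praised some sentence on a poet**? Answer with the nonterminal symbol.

VP

S
  NP
    Det: a
    N: garden
  VP
    VP
      VP
        V: praised
        NP
          Det: some
          N: sentence
      PP
        P: on
        NP
          Det: a
          N: poet
    PP
      P: on
      NP
        Det: some
        N: poet
The span 'praised some sentence on a poet' is the VP node built by VP → VP PP.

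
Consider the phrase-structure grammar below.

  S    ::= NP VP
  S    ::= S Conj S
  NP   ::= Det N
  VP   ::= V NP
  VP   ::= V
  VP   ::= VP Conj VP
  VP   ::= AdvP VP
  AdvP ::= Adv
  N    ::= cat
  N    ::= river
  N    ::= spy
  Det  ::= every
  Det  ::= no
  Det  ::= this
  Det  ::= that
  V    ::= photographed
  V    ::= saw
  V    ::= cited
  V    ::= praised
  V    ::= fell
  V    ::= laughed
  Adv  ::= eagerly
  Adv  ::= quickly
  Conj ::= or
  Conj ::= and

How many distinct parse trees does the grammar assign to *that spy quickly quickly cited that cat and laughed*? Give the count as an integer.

3

Two of the 3 distinct bracketings:
[S [NP [Det that] [N spy]] [VP [VP [AdvP [Adv quickly]] [VP [AdvP [Adv quickly]] [VP [V cited] [NP [Det that] [N cat]]]]] [Conj and] [VP [V laughed]]]]
[S [NP [Det that] [N spy]] [VP [AdvP [Adv quickly]] [VP [VP [AdvP [Adv quickly]] [VP [V cited] [NP [Det that] [N cat]]]] [Conj and] [VP [V laughed]]]]]
The trees differ in how a recursive rule is bracketed over the same span.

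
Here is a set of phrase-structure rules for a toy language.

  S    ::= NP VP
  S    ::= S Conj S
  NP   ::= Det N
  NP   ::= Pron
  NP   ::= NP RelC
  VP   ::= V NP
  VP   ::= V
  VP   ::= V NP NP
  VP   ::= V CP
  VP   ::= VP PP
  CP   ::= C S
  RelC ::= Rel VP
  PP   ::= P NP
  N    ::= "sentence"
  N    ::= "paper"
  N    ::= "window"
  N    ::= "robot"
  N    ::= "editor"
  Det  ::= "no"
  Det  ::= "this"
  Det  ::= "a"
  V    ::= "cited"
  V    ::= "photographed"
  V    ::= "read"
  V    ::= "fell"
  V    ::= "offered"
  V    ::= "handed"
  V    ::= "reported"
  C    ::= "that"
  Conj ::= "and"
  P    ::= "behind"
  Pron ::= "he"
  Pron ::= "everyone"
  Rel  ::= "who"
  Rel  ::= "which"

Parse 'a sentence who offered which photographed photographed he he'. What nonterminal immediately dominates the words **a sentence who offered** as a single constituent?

[S [NP [NP [NP [Det a] [N sentence]] [RelC [Rel who] [VP [V offered]]]] [RelC [Rel which] [VP [V photographed]]]] [VP [V photographed] [NP [Pron he]] [NP [Pron he]]]]
The span 'a sentence who offered' is the NP node built by NP → NP RelC.

NP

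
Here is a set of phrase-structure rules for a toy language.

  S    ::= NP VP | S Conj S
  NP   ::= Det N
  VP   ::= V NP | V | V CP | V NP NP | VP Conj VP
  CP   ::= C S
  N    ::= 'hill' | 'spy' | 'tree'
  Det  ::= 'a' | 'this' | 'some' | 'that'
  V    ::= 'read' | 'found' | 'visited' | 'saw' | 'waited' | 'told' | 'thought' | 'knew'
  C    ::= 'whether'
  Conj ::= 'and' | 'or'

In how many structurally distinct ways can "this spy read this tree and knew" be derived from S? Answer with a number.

1

[S [NP [Det this] [N spy]] [VP [VP [V read] [NP [Det this] [N tree]]] [Conj and] [VP [V knew]]]]
No rule offers an alternative attachment or grouping for any span, so this is the only derivation.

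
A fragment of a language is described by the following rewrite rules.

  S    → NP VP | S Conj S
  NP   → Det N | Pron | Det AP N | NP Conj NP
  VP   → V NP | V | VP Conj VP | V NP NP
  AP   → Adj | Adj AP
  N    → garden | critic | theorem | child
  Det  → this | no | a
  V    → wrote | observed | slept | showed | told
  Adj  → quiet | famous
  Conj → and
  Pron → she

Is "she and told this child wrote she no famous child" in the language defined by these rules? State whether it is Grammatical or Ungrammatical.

Ungrammatical

For S → NP VP, the only prefix that parses as NP is 'she', but the remainder 'and told this child wrote she no famous child' is not a VP under these rules. The alternative S rule S → S Conj S likewise has no satisfying split.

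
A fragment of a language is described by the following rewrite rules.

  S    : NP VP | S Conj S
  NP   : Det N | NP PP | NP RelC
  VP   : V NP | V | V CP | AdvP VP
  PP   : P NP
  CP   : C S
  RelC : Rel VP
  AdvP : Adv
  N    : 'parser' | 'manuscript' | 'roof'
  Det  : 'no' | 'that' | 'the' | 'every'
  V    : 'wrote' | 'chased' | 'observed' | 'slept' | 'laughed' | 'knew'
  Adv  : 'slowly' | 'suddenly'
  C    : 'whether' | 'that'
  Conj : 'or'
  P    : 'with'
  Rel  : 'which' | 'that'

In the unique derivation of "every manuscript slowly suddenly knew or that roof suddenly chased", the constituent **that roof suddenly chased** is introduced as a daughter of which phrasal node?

S

[S [S [NP [Det every] [N manuscript]] [VP [AdvP [Adv slowly]] [VP [AdvP [Adv suddenly]] [VP [V knew]]]]] [Conj or] [S [NP [Det that] [N roof]] [VP [AdvP [Adv suddenly]] [VP [V chased]]]]]
The span 'that roof suddenly chased' is the S node built by S → NP VP.
Its mother is the S built by S → S Conj S.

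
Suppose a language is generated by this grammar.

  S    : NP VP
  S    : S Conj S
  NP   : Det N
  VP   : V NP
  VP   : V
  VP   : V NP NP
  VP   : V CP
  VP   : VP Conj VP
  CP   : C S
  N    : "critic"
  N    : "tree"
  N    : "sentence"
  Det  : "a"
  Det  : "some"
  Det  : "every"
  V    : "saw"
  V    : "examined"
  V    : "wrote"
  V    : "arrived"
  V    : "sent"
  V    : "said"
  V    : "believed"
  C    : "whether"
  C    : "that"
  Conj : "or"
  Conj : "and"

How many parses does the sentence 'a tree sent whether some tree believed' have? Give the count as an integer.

[S [NP [Det a] [N tree]] [VP [V sent] [CP [C whether] [S [NP [Det some] [N tree]] [VP [V believed]]]]]]
No rule offers an alternative attachment or grouping for any span, so this is the only derivation.

1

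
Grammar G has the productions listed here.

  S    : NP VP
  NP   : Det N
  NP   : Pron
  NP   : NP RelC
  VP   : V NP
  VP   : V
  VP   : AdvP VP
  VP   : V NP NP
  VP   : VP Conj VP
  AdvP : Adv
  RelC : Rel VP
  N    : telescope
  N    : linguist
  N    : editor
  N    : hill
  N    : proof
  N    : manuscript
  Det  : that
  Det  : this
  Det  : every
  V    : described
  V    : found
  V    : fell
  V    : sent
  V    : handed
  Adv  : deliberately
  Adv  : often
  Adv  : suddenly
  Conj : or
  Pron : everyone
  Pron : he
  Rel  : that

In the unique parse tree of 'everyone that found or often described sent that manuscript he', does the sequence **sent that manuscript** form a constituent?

No

[S [NP [NP [Pron everyone]] [RelC [Rel that] [VP [VP [V found]] [Conj or] [VP [AdvP [Adv often]] [VP [V described]]]]]] [VP [V sent] [NP [Det that] [N manuscript]] [NP [Pron he]]]]
The smallest constituent containing 'sent that manuscript' is the VP spanning 'sent that manuscript he'; no single node in the tree dominates exactly the given words.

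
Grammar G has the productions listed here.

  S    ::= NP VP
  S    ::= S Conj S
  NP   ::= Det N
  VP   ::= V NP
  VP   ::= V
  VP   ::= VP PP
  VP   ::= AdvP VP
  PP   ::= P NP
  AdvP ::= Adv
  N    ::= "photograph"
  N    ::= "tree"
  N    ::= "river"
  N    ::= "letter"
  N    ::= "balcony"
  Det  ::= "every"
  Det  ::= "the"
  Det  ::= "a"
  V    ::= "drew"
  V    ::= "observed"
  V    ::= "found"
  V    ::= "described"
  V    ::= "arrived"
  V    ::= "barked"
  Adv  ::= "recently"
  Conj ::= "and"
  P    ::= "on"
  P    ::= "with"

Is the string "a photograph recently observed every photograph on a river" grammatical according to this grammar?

S
  NP
    Det: a
    N: photograph
  VP
    VP
      AdvP
        Adv: recently
      VP
        V: observed
        NP
          Det: every
          N: photograph
    PP
      P: on
      NP
        Det: a
        N: river
Each bracket corresponds to one application of a listed rule, so the string is derivable from S.

Grammatical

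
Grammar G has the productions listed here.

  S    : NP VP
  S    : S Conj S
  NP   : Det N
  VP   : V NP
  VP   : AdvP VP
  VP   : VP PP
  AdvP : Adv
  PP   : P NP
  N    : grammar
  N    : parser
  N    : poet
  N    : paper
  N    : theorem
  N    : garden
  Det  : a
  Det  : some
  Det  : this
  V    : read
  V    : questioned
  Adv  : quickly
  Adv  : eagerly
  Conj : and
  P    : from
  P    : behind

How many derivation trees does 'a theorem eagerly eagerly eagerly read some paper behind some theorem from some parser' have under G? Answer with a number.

Two of the 10 distinct bracketings:
[S [NP [Det a] [N theorem]] [VP [AdvP [Adv eagerly]] [VP [AdvP [Adv eagerly]] [VP [AdvP [Adv eagerly]] [VP [VP [VP [V read] [NP [Det some] [N paper]]] [PP [P behind] [NP [Det some] [N theorem]]]] [PP [P from] [NP [Det some] [N parser]]]]]]]]
[S [NP [Det a] [N theorem]] [VP [AdvP [Adv eagerly]] [VP [AdvP [Adv eagerly]] [VP [VP [AdvP [Adv eagerly]] [VP [VP [V read] [NP [Det some] [N paper]]] [PP [P behind] [NP [Det some] [N theorem]]]]] [PP [P from] [NP [Det some] [N parser]]]]]]]
The trees differ in how a recursive rule is bracketed over the same span.

10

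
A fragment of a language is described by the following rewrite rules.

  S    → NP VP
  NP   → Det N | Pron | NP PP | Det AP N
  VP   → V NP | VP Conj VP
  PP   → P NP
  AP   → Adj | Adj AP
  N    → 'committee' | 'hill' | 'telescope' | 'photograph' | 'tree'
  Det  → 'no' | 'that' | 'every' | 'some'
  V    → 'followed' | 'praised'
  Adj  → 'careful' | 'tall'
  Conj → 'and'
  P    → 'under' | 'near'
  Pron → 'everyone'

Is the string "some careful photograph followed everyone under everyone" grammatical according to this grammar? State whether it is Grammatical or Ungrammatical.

S
  NP
    Det: some
    AP
      Adj: careful
    N: photograph
  VP
    V: followed
    NP
      NP
        Pron: everyone
      PP
        P: under
        NP
          Pron: everyone
Each bracket corresponds to one application of a listed rule, so the string is derivable from S.

Grammatical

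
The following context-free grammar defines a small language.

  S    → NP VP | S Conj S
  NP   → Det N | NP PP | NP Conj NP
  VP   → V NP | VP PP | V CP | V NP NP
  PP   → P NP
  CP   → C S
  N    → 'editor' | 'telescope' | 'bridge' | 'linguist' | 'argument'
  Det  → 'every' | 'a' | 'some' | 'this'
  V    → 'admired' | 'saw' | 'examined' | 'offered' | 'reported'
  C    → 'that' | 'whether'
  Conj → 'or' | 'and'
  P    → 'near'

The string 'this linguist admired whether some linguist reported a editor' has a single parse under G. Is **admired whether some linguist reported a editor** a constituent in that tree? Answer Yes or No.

Yes

[S [NP [Det this] [N linguist]] [VP [V admired] [CP [C whether] [S [NP [Det some] [N linguist]] [VP [V reported] [NP [Det a] [N editor]]]]]]]
The words 'admired whether some linguist reported a editor' are exhaustively dominated by a single VP node (built by VP → V CP), so they form a constituent.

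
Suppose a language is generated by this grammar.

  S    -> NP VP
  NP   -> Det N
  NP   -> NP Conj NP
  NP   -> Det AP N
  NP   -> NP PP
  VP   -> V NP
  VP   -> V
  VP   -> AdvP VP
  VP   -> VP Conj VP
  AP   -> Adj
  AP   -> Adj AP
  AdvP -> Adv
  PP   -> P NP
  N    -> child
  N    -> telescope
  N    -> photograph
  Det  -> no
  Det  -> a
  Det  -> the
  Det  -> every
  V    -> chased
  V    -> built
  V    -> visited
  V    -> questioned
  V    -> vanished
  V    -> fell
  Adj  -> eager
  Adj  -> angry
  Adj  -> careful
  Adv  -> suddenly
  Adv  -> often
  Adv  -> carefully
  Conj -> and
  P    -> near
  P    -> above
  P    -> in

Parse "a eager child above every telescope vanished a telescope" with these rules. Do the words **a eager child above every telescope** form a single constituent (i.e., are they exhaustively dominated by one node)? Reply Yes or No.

Yes

[S [NP [NP [Det a] [AP [Adj eager]] [N child]] [PP [P above] [NP [Det every] [N telescope]]]] [VP [V vanished] [NP [Det a] [N telescope]]]]
The words 'a eager child above every telescope' are exhaustively dominated by a single NP node (built by NP → NP PP), so they form a constituent.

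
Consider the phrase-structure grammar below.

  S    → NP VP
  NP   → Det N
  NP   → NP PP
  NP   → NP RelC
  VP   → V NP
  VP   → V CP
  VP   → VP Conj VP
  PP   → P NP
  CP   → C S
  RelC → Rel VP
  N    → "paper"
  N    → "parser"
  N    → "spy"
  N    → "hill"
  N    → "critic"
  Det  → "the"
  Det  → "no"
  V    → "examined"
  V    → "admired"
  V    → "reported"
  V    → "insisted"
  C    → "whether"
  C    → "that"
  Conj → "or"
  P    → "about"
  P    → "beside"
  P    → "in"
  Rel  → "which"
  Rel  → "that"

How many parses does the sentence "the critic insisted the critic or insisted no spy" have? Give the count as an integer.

[S [NP [Det the] [N critic]] [VP [VP [V insisted] [NP [Det the] [N critic]]] [Conj or] [VP [V insisted] [NP [Det no] [N spy]]]]]
No rule offers an alternative attachment or grouping for any span, so this is the only derivation.

1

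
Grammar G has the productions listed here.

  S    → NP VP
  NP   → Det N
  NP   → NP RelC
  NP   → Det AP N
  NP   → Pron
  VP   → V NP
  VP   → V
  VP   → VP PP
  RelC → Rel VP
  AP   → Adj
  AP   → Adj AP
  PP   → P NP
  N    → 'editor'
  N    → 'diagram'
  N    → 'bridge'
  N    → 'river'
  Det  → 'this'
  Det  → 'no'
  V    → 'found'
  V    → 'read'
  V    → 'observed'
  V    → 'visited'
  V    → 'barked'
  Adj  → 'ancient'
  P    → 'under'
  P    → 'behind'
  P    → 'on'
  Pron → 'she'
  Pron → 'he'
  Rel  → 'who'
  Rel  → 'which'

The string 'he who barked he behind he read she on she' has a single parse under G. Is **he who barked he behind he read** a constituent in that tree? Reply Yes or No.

No

[S [NP [NP [Pron he]] [RelC [Rel who] [VP [VP [V barked] [NP [Pron he]]] [PP [P behind] [NP [Pron he]]]]]] [VP [VP [V read] [NP [Pron she]]] [PP [P on] [NP [Pron she]]]]]
The smallest constituent containing 'he who barked he behind he read' is the S spanning 'he who barked he behind he read she on she'; no single node in the tree dominates exactly the given words.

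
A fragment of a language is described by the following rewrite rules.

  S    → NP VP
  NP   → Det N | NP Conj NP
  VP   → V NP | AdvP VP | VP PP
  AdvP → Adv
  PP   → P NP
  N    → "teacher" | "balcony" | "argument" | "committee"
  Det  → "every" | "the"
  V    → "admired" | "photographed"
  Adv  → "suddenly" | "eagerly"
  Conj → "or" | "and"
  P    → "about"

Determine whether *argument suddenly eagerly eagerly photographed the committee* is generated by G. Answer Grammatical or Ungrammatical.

Ungrammatical

For S → NP VP, no prefix of the string parses as an NP.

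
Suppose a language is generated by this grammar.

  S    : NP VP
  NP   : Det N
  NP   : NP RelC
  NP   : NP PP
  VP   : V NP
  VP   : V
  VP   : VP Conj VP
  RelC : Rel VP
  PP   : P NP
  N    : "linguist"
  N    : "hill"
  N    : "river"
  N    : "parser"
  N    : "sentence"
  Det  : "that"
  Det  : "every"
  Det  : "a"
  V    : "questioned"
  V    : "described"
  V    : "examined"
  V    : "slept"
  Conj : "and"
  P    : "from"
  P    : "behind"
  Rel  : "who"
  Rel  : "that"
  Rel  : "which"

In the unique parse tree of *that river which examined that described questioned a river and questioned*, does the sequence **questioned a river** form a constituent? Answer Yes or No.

[S [NP [NP [NP [Det that] [N river]] [RelC [Rel which] [VP [V examined]]]] [RelC [Rel that] [VP [V described]]]] [VP [VP [V questioned] [NP [Det a] [N river]]] [Conj and] [VP [V questioned]]]]
The words 'questioned a river' are exhaustively dominated by a single VP node (built by VP → V NP), so they form a constituent.

Yes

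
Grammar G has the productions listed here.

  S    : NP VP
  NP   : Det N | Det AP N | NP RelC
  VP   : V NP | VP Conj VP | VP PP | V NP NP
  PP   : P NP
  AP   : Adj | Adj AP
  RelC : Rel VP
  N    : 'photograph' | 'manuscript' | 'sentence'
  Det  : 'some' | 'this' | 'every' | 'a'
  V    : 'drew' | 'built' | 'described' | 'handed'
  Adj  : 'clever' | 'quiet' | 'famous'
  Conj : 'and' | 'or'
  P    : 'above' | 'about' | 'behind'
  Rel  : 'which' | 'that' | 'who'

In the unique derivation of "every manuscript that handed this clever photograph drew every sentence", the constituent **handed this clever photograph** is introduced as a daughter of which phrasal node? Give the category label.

S
  NP
    NP
      Det: every
      N: manuscript
    RelC
      Rel: that
      VP
        V: handed
        NP
          Det: this
          AP
            Adj: clever
          N: photograph
  VP
    V: drew
    NP
      Det: every
      N: sentence
The span 'handed this clever photograph' is the VP node built by VP → V NP.
Its mother is the RelC built by RelC → Rel VP.

RelC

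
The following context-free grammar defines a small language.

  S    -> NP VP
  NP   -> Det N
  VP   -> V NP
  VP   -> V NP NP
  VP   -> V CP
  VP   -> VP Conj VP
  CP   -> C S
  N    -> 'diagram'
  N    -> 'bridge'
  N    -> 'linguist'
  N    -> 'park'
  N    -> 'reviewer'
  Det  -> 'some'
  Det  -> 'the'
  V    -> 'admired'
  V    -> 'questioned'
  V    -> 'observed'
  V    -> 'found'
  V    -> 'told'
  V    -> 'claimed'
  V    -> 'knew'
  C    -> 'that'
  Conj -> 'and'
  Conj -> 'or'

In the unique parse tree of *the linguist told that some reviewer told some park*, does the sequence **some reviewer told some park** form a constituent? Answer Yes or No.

Yes

[S [NP [Det the] [N linguist]] [VP [V told] [CP [C that] [S [NP [Det some] [N reviewer]] [VP [V told] [NP [Det some] [N park]]]]]]]
The words 'some reviewer told some park' are exhaustively dominated by a single S node (built by S → NP VP), so they form a constituent.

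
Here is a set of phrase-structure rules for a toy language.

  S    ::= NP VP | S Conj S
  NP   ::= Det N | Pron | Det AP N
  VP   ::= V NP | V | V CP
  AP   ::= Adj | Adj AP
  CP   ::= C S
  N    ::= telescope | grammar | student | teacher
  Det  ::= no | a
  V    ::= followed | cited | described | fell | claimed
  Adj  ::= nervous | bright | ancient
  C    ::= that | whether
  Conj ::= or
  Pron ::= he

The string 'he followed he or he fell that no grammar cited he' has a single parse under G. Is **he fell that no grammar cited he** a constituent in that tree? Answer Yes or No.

[S [S [NP [Pron he]] [VP [V followed] [NP [Pron he]]]] [Conj or] [S [NP [Pron he]] [VP [V fell] [CP [C that] [S [NP [Det no] [N grammar]] [VP [V cited] [NP [Pron he]]]]]]]]
The words 'he fell that no grammar cited he' are exhaustively dominated by a single S node (built by S → NP VP), so they form a constituent.

Yes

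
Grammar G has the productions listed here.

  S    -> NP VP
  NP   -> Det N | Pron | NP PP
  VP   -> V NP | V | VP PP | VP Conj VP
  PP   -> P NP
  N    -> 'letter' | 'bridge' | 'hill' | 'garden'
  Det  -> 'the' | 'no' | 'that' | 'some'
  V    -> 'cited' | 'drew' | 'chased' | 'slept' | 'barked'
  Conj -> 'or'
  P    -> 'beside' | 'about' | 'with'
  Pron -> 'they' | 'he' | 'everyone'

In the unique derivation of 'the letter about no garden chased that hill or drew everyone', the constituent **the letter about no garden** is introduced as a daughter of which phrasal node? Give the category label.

S
  NP
    NP
      Det: the
      N: letter
    PP
      P: about
      NP
        Det: no
        N: garden
  VP
    VP
      V: chased
      NP
        Det: that
        N: hill
    Conj: or
    VP
      V: drew
      NP
        Pron: everyone
The span 'the letter about no garden' is the NP node built by NP → NP PP.
Its mother is the S built by S → NP VP.

S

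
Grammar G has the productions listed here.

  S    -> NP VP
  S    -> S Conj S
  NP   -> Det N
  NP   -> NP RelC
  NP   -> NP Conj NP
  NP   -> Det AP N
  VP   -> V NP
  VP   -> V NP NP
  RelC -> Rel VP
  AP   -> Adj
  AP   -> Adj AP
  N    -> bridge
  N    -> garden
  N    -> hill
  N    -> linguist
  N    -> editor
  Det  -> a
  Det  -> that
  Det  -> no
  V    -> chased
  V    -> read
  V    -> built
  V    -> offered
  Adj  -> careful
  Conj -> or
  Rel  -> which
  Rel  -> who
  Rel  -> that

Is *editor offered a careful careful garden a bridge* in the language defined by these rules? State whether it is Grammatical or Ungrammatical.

Ungrammatical

For S → NP VP, no prefix of the string parses as an NP. The alternative S rule S → S Conj S likewise has no satisfying split.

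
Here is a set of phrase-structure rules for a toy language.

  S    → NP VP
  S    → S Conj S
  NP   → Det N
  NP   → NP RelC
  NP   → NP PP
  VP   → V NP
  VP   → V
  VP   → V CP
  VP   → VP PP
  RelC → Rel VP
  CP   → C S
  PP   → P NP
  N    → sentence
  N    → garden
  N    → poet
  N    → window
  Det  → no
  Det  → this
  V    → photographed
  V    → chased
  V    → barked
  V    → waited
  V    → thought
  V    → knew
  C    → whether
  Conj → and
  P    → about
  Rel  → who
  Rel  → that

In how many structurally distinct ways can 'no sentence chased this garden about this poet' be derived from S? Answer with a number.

2

The two bracketings:
[S [NP [Det no] [N sentence]] [VP [V chased] [NP [NP [Det this] [N garden]] [PP [P about] [NP [Det this] [N poet]]]]]]
[S [NP [Det no] [N sentence]] [VP [VP [V chased] [NP [Det this] [N garden]]] [PP [P about] [NP [Det this] [N poet]]]]]
The difference turns on whether NP → NP PP is used at the relevant span, versus an alternative expansion of NP.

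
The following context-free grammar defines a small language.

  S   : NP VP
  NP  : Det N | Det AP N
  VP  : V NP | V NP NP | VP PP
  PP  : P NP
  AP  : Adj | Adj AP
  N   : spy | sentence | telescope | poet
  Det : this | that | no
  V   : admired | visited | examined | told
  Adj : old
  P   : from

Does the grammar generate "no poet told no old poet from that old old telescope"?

S
  NP
    Det: no
    N: poet
  VP
    VP
      V: told
      NP
        Det: no
        AP
          Adj: old
        N: poet
    PP
      P: from
      NP
        Det: that
        AP
          Adj: old
          AP
            Adj: old
        N: telescope
Each bracket corresponds to one application of a listed rule, so the string is derivable from S.

Grammatical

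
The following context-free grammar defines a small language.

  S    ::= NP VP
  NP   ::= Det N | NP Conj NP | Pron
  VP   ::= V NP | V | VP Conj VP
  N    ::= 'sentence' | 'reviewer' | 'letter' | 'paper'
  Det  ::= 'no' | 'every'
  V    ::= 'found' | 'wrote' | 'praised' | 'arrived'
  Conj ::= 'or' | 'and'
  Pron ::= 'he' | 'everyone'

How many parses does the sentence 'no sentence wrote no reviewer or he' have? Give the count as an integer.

[S [NP [Det no] [N sentence]] [VP [V wrote] [NP [NP [Det no] [N reviewer]] [Conj or] [NP [Pron he]]]]]
No rule offers an alternative attachment or grouping for any span, so this is the only derivation.

1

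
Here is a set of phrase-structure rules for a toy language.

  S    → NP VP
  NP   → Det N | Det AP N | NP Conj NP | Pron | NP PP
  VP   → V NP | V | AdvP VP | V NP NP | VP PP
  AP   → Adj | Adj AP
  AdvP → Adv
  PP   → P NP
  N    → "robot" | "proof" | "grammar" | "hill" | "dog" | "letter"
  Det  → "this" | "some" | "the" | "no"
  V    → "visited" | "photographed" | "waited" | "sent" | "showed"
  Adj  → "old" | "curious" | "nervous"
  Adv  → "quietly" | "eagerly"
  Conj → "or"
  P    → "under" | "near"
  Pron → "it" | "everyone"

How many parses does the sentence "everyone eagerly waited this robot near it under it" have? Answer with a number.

9

Two of the 9 distinct bracketings:
[S [NP [Pron everyone]] [VP [AdvP [Adv eagerly]] [VP [V waited] [NP [NP [Det this] [N robot]] [PP [P near] [NP [NP [Pron it]] [PP [P under] [NP [Pron it]]]]]]]]]
[S [NP [Pron everyone]] [VP [AdvP [Adv eagerly]] [VP [V waited] [NP [NP [NP [Det this] [N robot]] [PP [P near] [NP [Pron it]]]] [PP [P under] [NP [Pron it]]]]]]]
The trees differ in how a recursive rule is bracketed over the same span.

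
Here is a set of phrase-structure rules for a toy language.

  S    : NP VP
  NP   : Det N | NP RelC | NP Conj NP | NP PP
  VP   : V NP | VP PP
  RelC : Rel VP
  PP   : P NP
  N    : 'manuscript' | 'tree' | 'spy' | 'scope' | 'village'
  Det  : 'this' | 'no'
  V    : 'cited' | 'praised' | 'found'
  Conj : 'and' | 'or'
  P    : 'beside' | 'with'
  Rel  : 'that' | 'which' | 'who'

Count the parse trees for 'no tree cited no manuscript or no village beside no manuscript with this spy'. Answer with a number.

9

Two of the 9 distinct bracketings:
[S [NP [Det no] [N tree]] [VP [V cited] [NP [NP [Det no] [N manuscript]] [Conj or] [NP [NP [Det no] [N village]] [PP [P beside] [NP [NP [Det no] [N manuscript]] [PP [P with] [NP [Det this] [N spy]]]]]]]]]
[S [NP [Det no] [N tree]] [VP [V cited] [NP [NP [Det no] [N manuscript]] [Conj or] [NP [NP [NP [Det no] [N village]] [PP [P beside] [NP [Det no] [N manuscript]]]] [PP [P with] [NP [Det this] [N spy]]]]]]]
The trees differ in how a recursive rule is bracketed over the same span.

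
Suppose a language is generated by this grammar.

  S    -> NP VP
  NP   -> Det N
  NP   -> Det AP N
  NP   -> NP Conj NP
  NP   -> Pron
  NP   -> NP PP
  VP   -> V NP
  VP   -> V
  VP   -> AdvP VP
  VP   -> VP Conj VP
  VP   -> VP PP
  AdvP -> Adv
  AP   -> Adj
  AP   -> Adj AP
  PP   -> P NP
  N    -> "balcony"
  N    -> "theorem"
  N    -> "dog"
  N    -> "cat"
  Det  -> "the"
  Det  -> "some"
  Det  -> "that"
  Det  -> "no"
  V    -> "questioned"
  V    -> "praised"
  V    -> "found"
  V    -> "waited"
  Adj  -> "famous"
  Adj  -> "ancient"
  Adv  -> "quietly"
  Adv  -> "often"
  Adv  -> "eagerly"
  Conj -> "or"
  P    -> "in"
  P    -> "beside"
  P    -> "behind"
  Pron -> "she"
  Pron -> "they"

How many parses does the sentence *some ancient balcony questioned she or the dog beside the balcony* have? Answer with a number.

3

Two of the 3 distinct bracketings:
[S [NP [Det some] [AP [Adj ancient]] [N balcony]] [VP [V questioned] [NP [NP [Pron she]] [Conj or] [NP [NP [Det the] [N dog]] [PP [P beside] [NP [Det the] [N balcony]]]]]]]
[S [NP [Det some] [AP [Adj ancient]] [N balcony]] [VP [V questioned] [NP [NP [NP [Pron she]] [Conj or] [NP [Det the] [N dog]]] [PP [P beside] [NP [Det the] [N balcony]]]]]]
The trees differ in how a recursive rule is bracketed over the same span.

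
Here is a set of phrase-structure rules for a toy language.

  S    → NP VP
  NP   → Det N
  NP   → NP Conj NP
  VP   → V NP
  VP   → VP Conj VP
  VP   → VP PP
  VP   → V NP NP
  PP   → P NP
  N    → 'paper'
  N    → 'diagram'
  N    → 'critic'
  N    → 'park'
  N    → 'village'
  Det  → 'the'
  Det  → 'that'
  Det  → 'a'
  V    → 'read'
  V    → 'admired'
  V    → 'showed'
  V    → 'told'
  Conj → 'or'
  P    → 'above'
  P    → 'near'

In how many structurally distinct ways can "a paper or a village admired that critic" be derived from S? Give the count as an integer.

1

[S [NP [NP [Det a] [N paper]] [Conj or] [NP [Det a] [N village]]] [VP [V admired] [NP [Det that] [N critic]]]]
No rule offers an alternative attachment or grouping for any span, so this is the only derivation.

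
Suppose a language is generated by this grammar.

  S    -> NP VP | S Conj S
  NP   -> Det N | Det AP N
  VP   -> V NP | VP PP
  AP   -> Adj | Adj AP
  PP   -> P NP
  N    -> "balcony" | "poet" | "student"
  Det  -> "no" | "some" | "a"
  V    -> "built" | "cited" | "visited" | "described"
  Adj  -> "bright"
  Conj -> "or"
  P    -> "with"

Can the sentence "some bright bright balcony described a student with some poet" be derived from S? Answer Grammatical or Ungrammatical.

Grammatical

S
  NP
    Det: some
    AP
      Adj: bright
      AP
        Adj: bright
    N: balcony
  VP
    VP
      V: described
      NP
        Det: a
        N: student
    PP
      P: with
      NP
        Det: some
        N: poet
Every word is introduced by a lexical rule and the phrasal rules combine the resulting categories into a single S.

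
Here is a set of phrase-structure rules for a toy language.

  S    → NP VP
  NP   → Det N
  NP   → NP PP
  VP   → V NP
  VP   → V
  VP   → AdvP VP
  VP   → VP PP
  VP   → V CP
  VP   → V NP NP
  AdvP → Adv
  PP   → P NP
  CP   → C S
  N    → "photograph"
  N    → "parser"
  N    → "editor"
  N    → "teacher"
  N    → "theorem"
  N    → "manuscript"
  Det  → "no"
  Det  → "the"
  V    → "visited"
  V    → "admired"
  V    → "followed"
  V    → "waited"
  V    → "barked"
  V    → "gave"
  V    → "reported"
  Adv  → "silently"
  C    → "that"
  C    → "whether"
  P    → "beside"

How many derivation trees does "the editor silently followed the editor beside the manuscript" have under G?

Two of the 3 distinct bracketings:
[S [NP [Det the] [N editor]] [VP [AdvP [Adv silently]] [VP [V followed] [NP [NP [Det the] [N editor]] [PP [P beside] [NP [Det the] [N manuscript]]]]]]]
[S [NP [Det the] [N editor]] [VP [AdvP [Adv silently]] [VP [VP [V followed] [NP [Det the] [N editor]]] [PP [P beside] [NP [Det the] [N manuscript]]]]]]
The difference turns on whether NP → NP PP is used at the relevant span, versus an alternative expansion of NP.

3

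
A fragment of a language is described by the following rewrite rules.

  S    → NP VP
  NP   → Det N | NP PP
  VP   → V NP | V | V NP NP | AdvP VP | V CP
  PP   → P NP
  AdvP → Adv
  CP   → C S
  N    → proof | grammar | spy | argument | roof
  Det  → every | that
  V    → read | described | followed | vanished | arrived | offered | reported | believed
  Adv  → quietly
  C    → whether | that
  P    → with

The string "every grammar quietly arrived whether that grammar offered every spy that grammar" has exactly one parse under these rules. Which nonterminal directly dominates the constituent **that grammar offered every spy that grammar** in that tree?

S
  NP
    Det: every
    N: grammar
  VP
    AdvP
      Adv: quietly
    VP
      V: arrived
      CP
        C: whether
        S
          NP
            Det: that
            N: grammar
          VP
            V: offered
            NP
              Det: every
              N: spy
            NP
              Det: that
              N: grammar
The span 'that grammar offered every spy that grammar' is the S node built by S → NP VP.
Its mother is the CP built by CP → C S.

CP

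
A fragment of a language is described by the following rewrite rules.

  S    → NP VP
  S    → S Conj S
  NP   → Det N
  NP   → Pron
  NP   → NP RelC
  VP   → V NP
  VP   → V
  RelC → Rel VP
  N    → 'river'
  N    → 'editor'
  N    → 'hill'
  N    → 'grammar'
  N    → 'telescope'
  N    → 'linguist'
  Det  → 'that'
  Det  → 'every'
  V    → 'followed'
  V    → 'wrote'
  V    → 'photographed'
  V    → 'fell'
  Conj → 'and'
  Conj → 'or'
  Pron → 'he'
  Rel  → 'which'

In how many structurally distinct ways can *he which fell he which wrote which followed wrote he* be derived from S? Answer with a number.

3

Two of the 3 distinct bracketings:
[S [NP [NP [Pron he]] [RelC [Rel which] [VP [V fell] [NP [NP [NP [Pron he]] [RelC [Rel which] [VP [V wrote]]]] [RelC [Rel which] [VP [V followed]]]]]]] [VP [V wrote] [NP [Pron he]]]]
[S [NP [NP [NP [Pron he]] [RelC [Rel which] [VP [V fell] [NP [NP [Pron he]] [RelC [Rel which] [VP [V wrote]]]]]]] [RelC [Rel which] [VP [V followed]]]] [VP [V wrote] [NP [Pron he]]]]
The trees differ in how a recursive rule is bracketed over the same span.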